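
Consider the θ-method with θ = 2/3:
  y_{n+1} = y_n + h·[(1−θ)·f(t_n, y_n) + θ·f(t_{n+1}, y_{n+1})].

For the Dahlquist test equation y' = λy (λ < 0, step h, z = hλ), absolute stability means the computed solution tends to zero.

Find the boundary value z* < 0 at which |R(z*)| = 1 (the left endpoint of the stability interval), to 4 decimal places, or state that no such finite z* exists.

unbounded; (−∞, 0).

With y'=λy (z=hλ):
  y_{n+1} = y_n + z·[1/3·y_n + 2/3·y_{n+1}] ⇒ (1 − 2/3z)y_{n+1} = (1 + 1/3z)y_n
  R(z) = (1 + 1/3z)/(1 − 2/3z).

Solve |R(x)|<1 on ℝ⁻.
x=-1.58: |R|=0.2305
x=-2: |R|=0.1429
x=-10: |R|=0.3043
x=-100: |R|=0.4778
θ=2/3≥1/2 ⇒ |1+1/3x|<|1−2/3x| ∀x<0 ⇒ stable on all of ℝ⁻.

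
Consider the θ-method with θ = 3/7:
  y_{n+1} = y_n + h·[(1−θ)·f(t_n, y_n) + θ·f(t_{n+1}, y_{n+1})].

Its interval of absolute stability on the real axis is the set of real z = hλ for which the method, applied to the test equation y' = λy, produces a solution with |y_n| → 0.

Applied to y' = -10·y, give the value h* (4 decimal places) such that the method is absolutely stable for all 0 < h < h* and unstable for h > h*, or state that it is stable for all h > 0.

(-14.0000,0); λ=-10 ⇒ h* = (14)/10 = 1.4000.

With y'=λy (z=hλ):
  y_{n+1} = y_n + z·[4/7·y_n + 3/7·y_{n+1}] ⇒ (1 − 3/7z)y_{n+1} = (1 + 4/7z)y_n
  R(z) = (1 + 4/7z)/(1 − 3/7z).

Find x<0 with |R(x)|<1.
x=-0.53: |R|=0.5681
R=−1: 1+4/7x = −1+3/7x ⇒ -1/7x=2 ⇒ x=2/(-1/7)=-14.0000
Confirm numerically:
  x=-11.610: |R|=0.94286 <1
  x=-11.179: |R|=0.93041 <1
  x=-6.986: |R|=0.74912 <1
  x=-14.523: |R|=1.01034 >1
  x=-14.113: |R|=1.00229 >1
  x=-14.083: |R|=1.00169 >1
So |R|<1 on (-14.0000, 0).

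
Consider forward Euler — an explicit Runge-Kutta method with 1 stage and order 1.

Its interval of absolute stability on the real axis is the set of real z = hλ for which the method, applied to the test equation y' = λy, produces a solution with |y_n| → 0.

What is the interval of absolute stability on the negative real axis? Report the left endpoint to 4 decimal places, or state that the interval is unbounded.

(-2.0000, 0).

With y'=λy (z=hλ):
  order 1, 1-stage ⇒ R(z)=1+z
  (e.g. R(-1.11)=-0.11000, |R|=0.11000)

Boundary: |R(x)|=1, x<0.
x=-1.11: |R|=0.1100
|R(-2.38)|=1.3800 |R(-1.9)|=0.9000 |R(-0.7)|=0.3000
Bisect:
  x_lo=-2.4720 |R|=1.4720  x_hi=-0.3515 |R|=0.6485
  mid=-1.41177 |R|=0.41177 →hi
  mid=-1.94190 |R|=0.94190 →hi
  mid=-2.20697 |R|=1.20697 →lo
  mid=-2.07444 |R|=1.07444 →lo
  mid=-2.00817 |R|=1.00817 →lo
  mid=-1.97504 |R|=0.97504 →hi
  mid=-1.99160 |R|=0.99160 →hi
  mid=-1.99989 |R|=0.99989 →hi
  mid=-2.00403 |R|=1.00403 →lo
  mid=-2.00196 |R|=1.00196 →lo
  ...
  [-2.00001,-1.99989] ⇒ x*=-2.0000
Interval (-2.0000, 0).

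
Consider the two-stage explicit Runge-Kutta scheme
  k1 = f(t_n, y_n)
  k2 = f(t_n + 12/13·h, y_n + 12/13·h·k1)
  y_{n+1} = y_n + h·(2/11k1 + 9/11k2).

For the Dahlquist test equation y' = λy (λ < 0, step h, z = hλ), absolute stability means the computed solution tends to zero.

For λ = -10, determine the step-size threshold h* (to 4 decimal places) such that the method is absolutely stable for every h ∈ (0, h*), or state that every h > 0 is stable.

With y'=λy (z=hλ):
  k1=λy_n ⇒ h·k1=z·y_n;  k2=λ(1+12/13z)y_n ⇒ h·k2=z(1+12/13z)y_n
  y_{n+1}/y_n = 1 + 2/11z + 9/11z(1+12/13z) = 1 + z + 108/143z²
  so R(z) = 1 + z + 108/143z².

Boundary: |R(x)|=1, x<0.
x=-1.37: |R|=1.0475
R=1: x+108/143x²=0 ⇒ x=−143/108=-1.3241; min R=1−1/(4·108/143)=0.6690>−1
Confirm numerically:
  x=-1.189: |R|=0.87871 <1
  x=-0.843: |R|=0.69371 <1
  x=-0.614: |R|=0.67072 <1
  x=-1.675: |R|=1.44393 >1
  x=-1.618: |R|=1.35917 >1
Interval (-1.3241, 0).

(-1.3241,0); λ=-10 ⇒ h* = (143/108)/10 = 0.1324.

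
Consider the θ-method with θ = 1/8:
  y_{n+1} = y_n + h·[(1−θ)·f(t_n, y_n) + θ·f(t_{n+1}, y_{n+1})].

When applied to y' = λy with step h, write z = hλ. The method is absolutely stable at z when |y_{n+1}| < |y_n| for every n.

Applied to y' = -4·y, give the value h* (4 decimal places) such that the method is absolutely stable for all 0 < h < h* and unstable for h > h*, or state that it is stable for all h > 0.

Test eqn y'=λy, z=hλ:
  y_{n+1} = y_n + z·[7/8·y_n + 1/8·y_{n+1}] ⇒ (1 − 1/8z)y_{n+1} = (1 + 7/8z)y_n
  so R(z) = (1 + 7/8z)/(1 − 1/8z).

Need |R(x)|<1, x<0.
x=-1.54: |R|=0.2914
R=−1: 1+7/8x = −1+1/8x ⇒ -3/4x=2 ⇒ x=2/(-3/4)=-2.6667
Confirm numerically:
  x=-2.319: |R|=0.79785 <1
  x=-2.052: |R|=0.63311 <1
  x=-1.194: |R|=0.03894 <1
  x=-1.180: |R|=0.02832 <1
  x=-3.202: |R|=1.28673 >1
  x=-2.931: |R|=1.14509 >1
  x=-2.745: |R|=1.04374 >1
Stable set (-2.6667, 0).

(-2.6667,0); λ=-4 ⇒ h* = (8/3)/4 = 0.6667.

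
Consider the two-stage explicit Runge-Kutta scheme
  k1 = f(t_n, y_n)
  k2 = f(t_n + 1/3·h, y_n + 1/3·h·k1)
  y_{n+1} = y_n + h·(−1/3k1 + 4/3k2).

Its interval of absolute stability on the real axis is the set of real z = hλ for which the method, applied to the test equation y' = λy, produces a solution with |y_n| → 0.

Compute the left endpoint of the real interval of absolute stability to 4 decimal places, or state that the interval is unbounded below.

On y'=λy, z=hλ:
  k1=λy_n ⇒ h·k1=z·y_n;  k2=λ(1+1/3z)y_n ⇒ h·k2=z(1+1/3z)y_n
  y_{n+1}/y_n = 1 − 1/3z + 4/3z(1+1/3z) = 1 + z + 4/9z²
  Hence R(z) = 1 + z + 4/9z².

Boundary: |R(x)|=1, x<0.
x=-0.95: |R|=0.4511
R=1: x+4/9x²=0 ⇒ x=−9/4=-2.2500; min R=1−1/(4·4/9)=0.4375>−1
Confirm numerically:
  x=-2.044: |R|=0.81286 <1
  x=-1.568: |R|=0.52472 <1
  x=-1.184: |R|=0.43905 <1
  x=-1.126: |R|=0.43750 <1
  x=-2.784: |R|=1.66074 >1
  x=-2.393: |R|=1.15209 >1
So |R|<1 on (-2.2500, 0).

left endpoint -2.2500.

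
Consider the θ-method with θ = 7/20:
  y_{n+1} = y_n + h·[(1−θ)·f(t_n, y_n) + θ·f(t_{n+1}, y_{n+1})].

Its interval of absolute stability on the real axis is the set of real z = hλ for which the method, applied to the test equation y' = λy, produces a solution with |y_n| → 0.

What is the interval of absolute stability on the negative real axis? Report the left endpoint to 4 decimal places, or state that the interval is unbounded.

Test eqn y'=λy, z=hλ:
  y_{n+1} = y_n + z·[13/20·y_n + 7/20·y_{n+1}] ⇒ (1 − 7/20z)y_{n+1} = (1 + 13/20z)y_n
  R(z) = (1 + 13/20z)/(1 − 7/20z).

Boundary: |R(x)|=1, x<0.
x=-0.88: |R|=0.3272
R=−1: 1+13/20x = −1+7/20x ⇒ -3/10x=2 ⇒ x=2/(-3/10)=-6.6667
Confirm numerically:
  x=-4.990: |R|=0.81686 <1
  x=-4.414: |R|=0.73445 <1
  x=-4.158: |R|=0.69348 <1
  x=-4.140: |R|=0.69049 <1
  x=-7.057: |R|=1.03375 >1
  x=-6.921: |R|=1.02229 >1
So |R|<1 on (-6.6667, 0).

z∈(-6.6667,0).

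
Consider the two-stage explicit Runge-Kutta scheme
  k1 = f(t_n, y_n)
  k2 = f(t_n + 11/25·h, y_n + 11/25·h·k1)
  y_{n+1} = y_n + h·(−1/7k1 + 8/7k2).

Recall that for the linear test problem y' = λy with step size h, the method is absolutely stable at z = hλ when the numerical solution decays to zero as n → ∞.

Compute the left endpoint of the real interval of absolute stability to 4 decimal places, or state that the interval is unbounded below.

Set f=λy, z=hλ:
  k1=λy_n ⇒ h·k1=z·y_n;  k2=λ(1+11/25z)y_n ⇒ h·k2=z(1+11/25z)y_n
  y_{n+1}/y_n = 1 − 1/7z + 8/7z(1+11/25z) = 1 + z + 88/175z²
  Hence R(z) = 1 + z + 88/175z².

Need |R(x)|<1, x<0.
x=-1.24: |R|=0.5332
R=1: x+88/175x²=0 ⇒ x=−175/88=-1.9886; min R=1−1/(4·88/175)=0.5028>−1
Confirm numerically:
  x=-1.907: |R|=0.92171 <1
  x=-1.577: |R|=0.67357 <1
  x=-1.561: |R|=0.66432 <1
  x=-1.383: |R|=0.57881 <1
  x=-2.288: |R|=1.34443 >1
  x=-2.095: |R|=1.11205 >1
  x=-2.062: |R|=1.07607 >1
Interval (-1.9886, 0).

left endpoint -1.9886.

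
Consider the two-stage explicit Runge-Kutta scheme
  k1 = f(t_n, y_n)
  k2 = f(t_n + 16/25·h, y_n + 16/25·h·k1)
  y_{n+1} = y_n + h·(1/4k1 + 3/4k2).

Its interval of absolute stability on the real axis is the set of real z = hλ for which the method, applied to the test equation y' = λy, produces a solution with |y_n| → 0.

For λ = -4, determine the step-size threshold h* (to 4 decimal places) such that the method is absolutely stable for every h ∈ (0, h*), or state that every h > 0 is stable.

(-2.0833,0); λ=-4 ⇒ h* = (25/12)/4 = 0.5208.

Set f=λy, z=hλ:
  k1=λy_n ⇒ h·k1=z·y_n;  k2=λ(1+16/25z)y_n ⇒ h·k2=z(1+16/25z)y_n
  y_{n+1}/y_n = 1 + 1/4z + 3/4z(1+16/25z) = 1 + z + 12/25z²
  Hence R(z) = 1 + z + 12/25z².

Solve |R(x)|<1 on ℝ⁻.
x=-1.02: |R|=0.4794
R=1: x+12/25x²=0 ⇒ x=−25/12=-2.0833; min R=1−1/(4·12/25)=0.4792>−1
Confirm numerically:
  x=-1.808: |R|=0.76105 <1
  x=-1.636: |R|=0.64872 <1
  x=-0.947: |R|=0.48347 <1
  x=-2.405: |R|=1.37133 >1
  x=-2.207: |R|=1.13101 >1
Interval (-2.0833, 0).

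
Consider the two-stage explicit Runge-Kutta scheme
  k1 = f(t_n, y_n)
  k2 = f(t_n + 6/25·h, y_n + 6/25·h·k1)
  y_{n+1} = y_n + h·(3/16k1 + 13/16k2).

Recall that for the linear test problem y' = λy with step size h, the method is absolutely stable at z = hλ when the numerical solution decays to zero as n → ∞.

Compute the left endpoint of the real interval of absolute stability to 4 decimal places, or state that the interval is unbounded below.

With y'=λy (z=hλ):
  k1=λy_n ⇒ h·k1=z·y_n;  k2=λ(1+6/25z)y_n ⇒ h·k2=z(1+6/25z)y_n
  y_{n+1}/y_n = 1 + 3/16z + 13/16z(1+6/25z) = 1 + z + 39/200z²
  so R(z) = 1 + z + 39/200z².

Need |R(x)|<1, x<0.
x=-1.21: |R|=0.0755
R=1: x+39/200x²=0 ⇒ x=−200/39=-5.1282; min R=1−1/(4·39/200)=-0.2821>−1
Confirm numerically:
  x=-4.249: |R|=0.27153 <1
  x=-3.894: |R|=0.06283 <1
  x=-3.833: |R|=0.03192 <1
  x=-2.497: |R|=0.28117 <1
  x=-5.697: |R|=1.63188 >1
  x=-5.622: |R|=1.54134 >1
  x=-5.487: |R|=1.38390 >1
So |R|<1 on (-5.1282, 0).

left endpoint -5.1282.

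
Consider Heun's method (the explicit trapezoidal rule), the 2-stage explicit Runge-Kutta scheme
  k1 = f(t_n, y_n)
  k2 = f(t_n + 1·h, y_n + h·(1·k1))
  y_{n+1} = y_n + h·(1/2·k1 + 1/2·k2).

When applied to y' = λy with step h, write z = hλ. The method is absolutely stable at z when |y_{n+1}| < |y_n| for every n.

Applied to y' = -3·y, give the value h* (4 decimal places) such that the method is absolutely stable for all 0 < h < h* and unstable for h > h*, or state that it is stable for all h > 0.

(-2.0000,0); λ=-3 ⇒ h* = 0.6667.

Set f=λy, z=hλ:
  order 2, 2-stage ⇒ R(z)=1+z+z^2/2
  (e.g. R(-0.31)=0.73805, |R|=0.73805)

Solve |R(x)|<1 on ℝ⁻.
x=-0.31: |R|=0.7380
|R(-2.38)|=1.4522 |R(-1.26)|=0.5338 |R(-0.95)|=0.5012
Bisect:
  x_lo=-2.6673 |R|=1.8900  x_hi=-0.2293 |R|=0.7970
  mid=-1.44830 |R|=0.60049 →hi
  mid=-2.05781 |R|=1.05948 →lo
  mid=-1.75306 |R|=0.78355 →hi
  mid=-1.90543 |R|=0.90991 →hi
  mid=-1.98162 |R|=0.98179 →hi
  mid=-2.01972 |R|=1.01991 →lo
  mid=-2.00067 |R|=1.00067 →lo
  ...
  [-2.00008,-1.99993] ⇒ x*=-2.0000
Interval (-2.0000, 0).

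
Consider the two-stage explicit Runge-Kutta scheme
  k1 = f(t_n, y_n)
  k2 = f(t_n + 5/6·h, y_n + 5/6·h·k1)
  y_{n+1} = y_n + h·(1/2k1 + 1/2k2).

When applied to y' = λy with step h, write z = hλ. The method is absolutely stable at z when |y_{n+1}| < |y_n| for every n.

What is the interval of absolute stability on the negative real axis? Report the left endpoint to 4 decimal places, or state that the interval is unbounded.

Set f=λy, z=hλ:
  k1=λy_n ⇒ h·k1=z·y_n;  k2=λ(1+5/6z)y_n ⇒ h·k2=z(1+5/6z)y_n
  y_{n+1}/y_n = 1 + 1/2z + 1/2z(1+5/6z) = 1 + z + 5/12z²
  Hence R(z) = 1 + z + 5/12z².

Boundary: |R(x)|=1, x<0.
x=-0.81: |R|=0.4634
R=1: x+5/12x²=0 ⇒ x=−12/5=-2.4000; min R=1−1/(4·5/12)=0.4000>−1
Confirm numerically:
  x=-2.042: |R|=0.69540 <1
  x=-2.006: |R|=0.67068 <1
  x=-1.157: |R|=0.40077 <1
  x=-1.084: |R|=0.40561 <1
  x=-2.914: |R|=1.62408 >1
  x=-2.652: |R|=1.27846 >1
Interval (-2.4000, 0).

(-2.4000, 0).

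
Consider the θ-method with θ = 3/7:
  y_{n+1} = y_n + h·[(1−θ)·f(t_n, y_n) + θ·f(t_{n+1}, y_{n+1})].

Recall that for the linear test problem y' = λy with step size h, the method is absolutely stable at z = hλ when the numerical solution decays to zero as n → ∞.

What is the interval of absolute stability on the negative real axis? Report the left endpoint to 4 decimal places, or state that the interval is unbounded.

Test eqn y'=λy, z=hλ:
  y_{n+1} = y_n + z·[4/7·y_n + 3/7·y_{n+1}] ⇒ (1 − 3/7z)y_{n+1} = (1 + 4/7z)y_n
  so R(z) = (1 + 4/7z)/(1 − 3/7z).

Find x<0 with |R(x)|<1.
x=-1.33: |R|=0.1529
R=−1: 1+4/7x = −1+3/7x ⇒ -1/7x=2 ⇒ x=2/(-1/7)=-14.0000
Confirm numerically:
  x=-12.308: |R|=0.96148 <1
  x=-11.724: |R|=0.94603 <1
  x=-10.310: |R|=0.90272 <1
  x=-9.371: |R|=0.86817 <1
  x=-14.391: |R|=1.00779 >1
  x=-14.167: |R|=1.00337 >1
Interval (-14.0000, 0).

z∈(-14.0000,0).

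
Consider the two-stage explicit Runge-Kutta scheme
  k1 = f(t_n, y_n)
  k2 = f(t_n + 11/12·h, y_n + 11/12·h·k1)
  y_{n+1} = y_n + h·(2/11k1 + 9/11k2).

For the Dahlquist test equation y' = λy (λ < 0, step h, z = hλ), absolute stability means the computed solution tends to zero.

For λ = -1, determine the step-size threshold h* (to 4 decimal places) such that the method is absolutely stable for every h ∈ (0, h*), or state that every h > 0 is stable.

Test eqn y'=λy, z=hλ:
  k1=λy_n ⇒ h·k1=z·y_n;  k2=λ(1+11/12z)y_n ⇒ h·k2=z(1+11/12z)y_n
  y_{n+1}/y_n = 1 + 2/11z + 9/11z(1+11/12z) = 1 + z + 3/4z²
  Hence R(z) = 1 + z + 3/4z².

Boundary: |R(x)|=1, x<0.
x=-1.42: |R|=1.0923
R=1: x+3/4x²=0 ⇒ x=−4/3=-1.3333; min R=1−1/(4·3/4)=0.6667>−1
Confirm numerically:
  x=-1.307: |R|=0.97419 <1
  x=-1.078: |R|=0.79356 <1
  x=-0.951: |R|=0.72730 <1
  x=-0.641: |R|=0.66716 <1
  x=-1.901: |R|=1.80935 >1
  x=-1.639: |R|=1.37574 >1
So |R|<1 on (-1.3333, 0).

(-1.3333,0); λ=-1 ⇒ h* = (4/3)/1 = 1.3333.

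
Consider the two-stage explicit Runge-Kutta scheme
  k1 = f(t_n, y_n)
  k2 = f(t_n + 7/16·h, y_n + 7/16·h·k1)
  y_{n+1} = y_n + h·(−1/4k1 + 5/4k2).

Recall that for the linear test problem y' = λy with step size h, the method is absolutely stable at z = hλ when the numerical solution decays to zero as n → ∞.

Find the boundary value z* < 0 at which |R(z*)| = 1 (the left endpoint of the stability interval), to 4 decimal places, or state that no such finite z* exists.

With y'=λy (z=hλ):
  k1=λy_n ⇒ h·k1=z·y_n;  k2=λ(1+7/16z)y_n ⇒ h·k2=z(1+7/16z)y_n
  y_{n+1}/y_n = 1 − 1/4z + 5/4z(1+7/16z) = 1 + z + 35/64z²
  so R(z) = 1 + z + 35/64z².

Need |R(x)|<1, x<0.
x=-0.79: |R|=0.5513
R=1: x+35/64x²=0 ⇒ x=−64/35=-1.8286; min R=1−1/(4·35/64)=0.5429>−1
Confirm numerically:
  x=-1.752: |R|=0.92663 <1
  x=-1.517: |R|=0.74152 <1
  x=-1.295: |R|=0.62212 <1
  x=-1.288: |R|=0.61923 <1
  x=-1.937: |R|=1.11486 >1
  x=-1.894: |R|=1.06777 >1
Interval (-1.8286, 0).

left endpoint -1.8286.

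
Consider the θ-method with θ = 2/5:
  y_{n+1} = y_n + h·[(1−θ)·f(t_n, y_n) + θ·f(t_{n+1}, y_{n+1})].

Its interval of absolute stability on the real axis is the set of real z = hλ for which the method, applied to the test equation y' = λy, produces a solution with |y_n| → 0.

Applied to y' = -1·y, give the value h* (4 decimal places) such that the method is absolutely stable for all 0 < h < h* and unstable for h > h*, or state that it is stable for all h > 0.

(-10.0000,0); λ=-1 ⇒ h* = (10)/1 = 10.0000.

Test eqn y'=λy, z=hλ:
  y_{n+1} = y_n + z·[3/5·y_n + 2/5·y_{n+1}] ⇒ (1 − 2/5z)y_{n+1} = (1 + 3/5z)y_n
  so R(z) = (1 + 3/5z)/(1 − 2/5z).

Need |R(x)|<1, x<0.
x=-1.77: |R|=0.0363
R=−1: 1+3/5x = −1+2/5x ⇒ -1/5x=2 ⇒ x=2/(-1/5)=-10.0000
Confirm numerically:
  x=-9.170: |R|=0.96444 <1
  x=-8.312: |R|=0.92194 <1
  x=-4.981: |R|=0.66455 <1
  x=-4.609: |R|=0.62083 <1
  x=-10.307: |R|=1.01199 >1
  x=-10.210: |R|=1.00826 >1
Interval (-10.0000, 0).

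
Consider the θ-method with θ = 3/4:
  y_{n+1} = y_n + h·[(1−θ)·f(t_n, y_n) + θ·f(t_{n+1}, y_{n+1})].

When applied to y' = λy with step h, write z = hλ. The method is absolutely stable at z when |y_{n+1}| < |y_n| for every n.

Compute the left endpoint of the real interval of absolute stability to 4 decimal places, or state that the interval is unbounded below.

(−∞, 0) — no finite endpoint.

With y'=λy (z=hλ):
  y_{n+1} = y_n + z·[1/4·y_n + 3/4·y_{n+1}] ⇒ (1 − 3/4z)y_{n+1} = (1 + 1/4z)y_n
  Hence R(z) = (1 + 1/4z)/(1 − 3/4z).

Find x<0 with |R(x)|<1.
x=-1.42: |R|=0.3123
x=-2: |R|=0.2000
x=-10: |R|=0.1765
x=-100: |R|=0.3158
θ=3/4≥1/2 ⇒ |1+1/4x|<|1−3/4x| ∀x<0 ⇒ interval (−∞,0).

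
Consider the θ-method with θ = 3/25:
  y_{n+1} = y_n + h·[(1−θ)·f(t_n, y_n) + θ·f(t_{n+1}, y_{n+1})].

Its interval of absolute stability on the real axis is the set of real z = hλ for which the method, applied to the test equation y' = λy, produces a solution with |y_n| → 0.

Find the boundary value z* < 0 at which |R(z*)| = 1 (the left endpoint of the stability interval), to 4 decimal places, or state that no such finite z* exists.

z* = -2.6316.

Test eqn y'=λy, z=hλ:
  y_{n+1} = y_n + z·[22/25·y_n + 3/25·y_{n+1}] ⇒ (1 − 3/25z)y_{n+1} = (1 + 22/25z)y_n
  Hence R(z) = (1 + 22/25z)/(1 − 3/25z).

Need |R(x)|<1, x<0.
x=-1.3: |R|=0.1246
R=−1: 1+22/25x = −1+3/25x ⇒ -19/25x=2 ⇒ x=2/(-19/25)=-2.6316
Confirm numerically:
  x=-2.364: |R|=0.84158 <1
  x=-2.223: |R|=0.75487 <1
  x=-1.705: |R|=0.41541 <1
  x=-1.293: |R|=0.11933 <1
  x=-2.949: |R|=1.17818 >1
  x=-2.919: |R|=1.16177 >1
Stable set (-2.6316, 0).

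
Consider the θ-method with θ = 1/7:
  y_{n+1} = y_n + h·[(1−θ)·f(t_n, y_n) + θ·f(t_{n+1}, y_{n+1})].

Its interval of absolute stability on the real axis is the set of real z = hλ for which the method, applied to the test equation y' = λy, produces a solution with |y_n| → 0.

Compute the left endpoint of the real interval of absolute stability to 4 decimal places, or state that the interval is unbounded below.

On y'=λy, z=hλ:
  y_{n+1} = y_n + z·[6/7·y_n + 1/7·y_{n+1}] ⇒ (1 − 1/7z)y_{n+1} = (1 + 6/7z)y_n
  Hence R(z) = (1 + 6/7z)/(1 − 1/7z).

Boundary: |R(x)|=1, x<0.
x=-0.93: |R|=0.1791
R=−1: 1+6/7x = −1+1/7x ⇒ -5/7x=2 ⇒ x=2/(-5/7)=-2.8000
Confirm numerically:
  x=-2.337: |R|=0.75206 <1
  x=-1.543: |R|=0.26431 <1
  x=-1.201: |R|=0.02512 <1
  x=-3.366: |R|=1.27301 >1
  x=-2.958: |R|=1.07933 >1
So |R|<1 on (-2.8000, 0).

z* = -2.8000.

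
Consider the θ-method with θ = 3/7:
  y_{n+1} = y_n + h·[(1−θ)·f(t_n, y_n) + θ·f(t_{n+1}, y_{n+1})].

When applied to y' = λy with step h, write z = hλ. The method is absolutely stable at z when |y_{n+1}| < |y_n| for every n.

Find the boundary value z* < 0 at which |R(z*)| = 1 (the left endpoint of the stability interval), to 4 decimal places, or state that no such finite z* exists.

left endpoint -14.0000.

On y'=λy, z=hλ:
  y_{n+1} = y_n + z·[4/7·y_n + 3/7·y_{n+1}] ⇒ (1 − 3/7z)y_{n+1} = (1 + 4/7z)y_n
  so R(z) = (1 + 4/7z)/(1 − 3/7z).

Boundary: |R(x)|=1, x<0.
x=-0.85: |R|=0.3770
R=−1: 1+4/7x = −1+3/7x ⇒ -1/7x=2 ⇒ x=2/(-1/7)=-14.0000
Confirm numerically:
  x=-13.064: |R|=0.97974 <1
  x=-11.669: |R|=0.94451 <1
  x=-9.523: |R|=0.87413 <1
  x=-14.518: |R|=1.01025 >1
  x=-14.480: |R|=1.00952 >1
  x=-14.186: |R|=1.00375 >1
Interval (-14.0000, 0).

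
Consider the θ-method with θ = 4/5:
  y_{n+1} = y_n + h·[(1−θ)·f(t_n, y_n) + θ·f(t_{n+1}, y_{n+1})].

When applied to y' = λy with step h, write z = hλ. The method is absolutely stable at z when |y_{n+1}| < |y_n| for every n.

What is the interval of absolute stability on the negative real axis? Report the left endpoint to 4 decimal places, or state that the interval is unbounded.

With y'=λy (z=hλ):
  y_{n+1} = y_n + z·[1/5·y_n + 4/5·y_{n+1}] ⇒ (1 − 4/5z)y_{n+1} = (1 + 1/5z)y_n
  so R(z) = (1 + 1/5z)/(1 − 4/5z).

Boundary: |R(x)|=1, x<0.
x=-1.66: |R|=0.2869
x=-2: |R|=0.2308
x=-10: |R|=0.1111
x=-100: |R|=0.2346
θ=4/5≥1/2 ⇒ |1+1/5x|<|1−4/5x| ∀x<0 ⇒ unbounded interval.

(−∞, 0) — no finite endpoint.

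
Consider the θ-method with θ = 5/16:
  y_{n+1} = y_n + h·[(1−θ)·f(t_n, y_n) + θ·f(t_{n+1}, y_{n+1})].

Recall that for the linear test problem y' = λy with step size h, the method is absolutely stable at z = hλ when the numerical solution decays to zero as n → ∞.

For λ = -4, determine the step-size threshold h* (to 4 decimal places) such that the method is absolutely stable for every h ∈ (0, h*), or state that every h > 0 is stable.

Set f=λy, z=hλ:
  y_{n+1} = y_n + z·[11/16·y_n + 5/16·y_{n+1}] ⇒ (1 − 5/16z)y_{n+1} = (1 + 11/16z)y_n
  R(z) = (1 + 11/16z)/(1 − 5/16z).

Need |R(x)|<1, x<0.
x=-1.17: |R|=0.1432
R=−1: 1+11/16x = −1+5/16x ⇒ -3/8x=2 ⇒ x=2/(-3/8)=-5.3333
Confirm numerically:
  x=-4.593: |R|=0.88600 <1
  x=-3.599: |R|=0.69390 <1
  x=-3.214: |R|=0.60349 <1
  x=-5.693: |R|=1.04853 >1
  x=-5.648: |R|=1.04268 >1
Interval (-5.3333, 0).

(-5.3333,0); λ=-4 ⇒ h* = (16/3)/4 = 1.3333.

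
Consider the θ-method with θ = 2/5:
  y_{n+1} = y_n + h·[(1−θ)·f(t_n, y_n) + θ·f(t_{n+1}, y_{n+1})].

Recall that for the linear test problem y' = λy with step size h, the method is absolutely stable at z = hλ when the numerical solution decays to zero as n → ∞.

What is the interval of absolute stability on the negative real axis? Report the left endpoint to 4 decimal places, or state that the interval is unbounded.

Set f=λy, z=hλ:
  y_{n+1} = y_n + z·[3/5·y_n + 2/5·y_{n+1}] ⇒ (1 − 2/5z)y_{n+1} = (1 + 3/5z)y_n
  Hence R(z) = (1 + 3/5z)/(1 − 2/5z).

Find x<0 with |R(x)|<1.
x=-1.02: |R|=0.2756
R=−1: 1+3/5x = −1+2/5x ⇒ -1/5x=2 ⇒ x=2/(-1/5)=-10.0000
Confirm numerically:
  x=-9.492: |R|=0.97882 <1
  x=-8.924: |R|=0.95291 <1
  x=-8.721: |R|=0.94301 <1
  x=-10.592: |R|=1.02261 >1
  x=-10.586: |R|=1.02239 >1
  x=-10.135: |R|=1.00534 >1
So |R|<1 on (-10.0000, 0).

(-10.0000, 0).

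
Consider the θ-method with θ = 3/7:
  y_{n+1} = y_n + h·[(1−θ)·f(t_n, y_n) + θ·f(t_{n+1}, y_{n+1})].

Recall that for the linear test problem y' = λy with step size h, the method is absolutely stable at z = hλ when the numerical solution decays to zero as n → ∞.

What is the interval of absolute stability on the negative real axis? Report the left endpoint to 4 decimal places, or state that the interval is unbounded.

z∈(-14.0000,0).

On y'=λy, z=hλ:
  y_{n+1} = y_n + z·[4/7·y_n + 3/7·y_{n+1}] ⇒ (1 − 3/7z)y_{n+1} = (1 + 4/7z)y_n
  so R(z) = (1 + 4/7z)/(1 − 3/7z).

Find x<0 with |R(x)|<1.
x=-1.03: |R|=0.2854
R=−1: 1+4/7x = −1+3/7x ⇒ -1/7x=2 ⇒ x=2/(-1/7)=-14.0000
Confirm numerically:
  x=-11.166: |R|=0.93002 <1
  x=-9.635: |R|=0.87843 <1
  x=-8.863: |R|=0.84706 <1
  x=-8.236: |R|=0.81822 <1
  x=-14.462: |R|=1.00917 >1
  x=-14.217: |R|=1.00437 >1
Interval (-14.0000, 0).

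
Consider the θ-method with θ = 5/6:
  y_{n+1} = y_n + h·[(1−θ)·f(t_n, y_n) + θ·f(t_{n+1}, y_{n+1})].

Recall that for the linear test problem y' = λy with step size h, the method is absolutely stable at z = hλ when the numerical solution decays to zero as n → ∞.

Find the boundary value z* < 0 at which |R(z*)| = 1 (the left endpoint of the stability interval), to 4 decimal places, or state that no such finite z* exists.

unbounded; (−∞, 0).

Test eqn y'=λy, z=hλ:
  y_{n+1} = y_n + z·[1/6·y_n + 5/6·y_{n+1}] ⇒ (1 − 5/6z)y_{n+1} = (1 + 1/6z)y_n
  Hence R(z) = (1 + 1/6z)/(1 − 5/6z).

Boundary: |R(x)|=1, x<0.
x=-0.38: |R|=0.7114
x=-2: |R|=0.2500
x=-10: |R|=0.0714
x=-100: |R|=0.1858
θ=5/6≥1/2 ⇒ |1+1/6x|<|1−5/6x| ∀x<0 ⇒ stable on all of ℝ⁻.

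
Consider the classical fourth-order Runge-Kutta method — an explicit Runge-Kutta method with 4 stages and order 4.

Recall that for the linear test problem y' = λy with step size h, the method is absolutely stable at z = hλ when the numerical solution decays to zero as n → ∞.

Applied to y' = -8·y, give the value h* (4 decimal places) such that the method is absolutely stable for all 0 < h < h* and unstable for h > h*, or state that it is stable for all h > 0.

(-2.7853,0); λ=-8 ⇒ h* = 0.3482.

On y'=λy, z=hλ:
  order 4, 4-stage ⇒ R(z)=1+z+z^2/2+z^3/6+z^4/24
  (e.g. R(-1.05)=0.35896, |R|=0.35896)

Need |R(x)|<1, x<0.
x=-1.05: |R|=0.3590
|R(-2.83)|=1.0695 |R(-1.77)|=0.2812 |R(-0.74)|=0.4788
Bisect:
  x_lo=-3.2429 |R|=1.9395  x_hi=-0.2031 |R|=0.8162
  mid=-1.72299 |R|=0.27607 →hi
  mid=-2.48294 |R|=0.63197 →hi
  mid=-2.86292 |R|=1.12349 →lo
  mid=-2.67293 |R|=0.84340 →hi
  mid=-2.76793 |R|=0.97413 →hi
  mid=-2.81542 |R|=1.04639 →lo
  mid=-2.79168 |R|=1.00966 →lo
  ...
  [-2.78537,-2.78518] ⇒ x*=-2.7853
Interval (-2.7853, 0).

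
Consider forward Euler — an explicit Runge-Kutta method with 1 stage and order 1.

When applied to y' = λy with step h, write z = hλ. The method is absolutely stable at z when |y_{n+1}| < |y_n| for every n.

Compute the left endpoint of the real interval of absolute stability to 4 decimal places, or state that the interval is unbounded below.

z* = -2.0000.

Set f=λy, z=hλ:
  order 1, 1-stage ⇒ R(z)=1+z
  (e.g. R(-0.45)=0.55000, |R|=0.55000)

Find x<0 with |R(x)|<1.
x=-0.45: |R|=0.5500
|R(-1.68)|=0.6800 |R(-1.17)|=0.1700 |R(-0.96)|=0.0400
Bisect:
  x_lo=-2.5390 |R|=1.5390  x_hi=-0.1874 |R|=0.8126
  mid=-1.36320 |R|=0.36320 →hi
  mid=-1.95109 |R|=0.95109 →hi
  mid=-2.24504 |R|=1.24504 →lo
  mid=-2.09806 |R|=1.09806 →lo
  mid=-2.02458 |R|=1.02458 →lo
  mid=-1.98783 |R|=0.98783 →hi
  mid=-2.00621 |R|=1.00621 →lo
  mid=-1.99702 |R|=0.99702 →hi
  ...
  [-2.00003,-1.99989] ⇒ x*=-2.0000
So |R|<1 on (-2.0000, 0).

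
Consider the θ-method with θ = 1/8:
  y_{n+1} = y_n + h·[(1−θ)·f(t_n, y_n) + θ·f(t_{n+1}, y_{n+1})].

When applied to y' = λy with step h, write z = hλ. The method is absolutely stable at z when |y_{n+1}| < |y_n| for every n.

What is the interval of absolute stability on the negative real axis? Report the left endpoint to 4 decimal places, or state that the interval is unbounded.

z∈(-2.6667,0).

With y'=λy (z=hλ):
  y_{n+1} = y_n + z·[7/8·y_n + 1/8·y_{n+1}] ⇒ (1 − 1/8z)y_{n+1} = (1 + 7/8z)y_n
  ⇒ R(z) = (1 + 7/8z)/(1 − 1/8z).

Boundary: |R(x)|=1, x<0.
x=-1.24: |R|=0.0736
R=−1: 1+7/8x = −1+1/8x ⇒ -3/4x=2 ⇒ x=2/(-3/4)=-2.6667
Confirm numerically:
  x=-2.498: |R|=0.90360 <1
  x=-2.040: |R|=0.62550 <1
  x=-1.952: |R|=0.56913 <1
  x=-1.347: |R|=0.15288 <1
  x=-2.992: |R|=1.17758 >1
  x=-2.897: |R|=1.12682 >1
So |R|<1 on (-2.6667, 0).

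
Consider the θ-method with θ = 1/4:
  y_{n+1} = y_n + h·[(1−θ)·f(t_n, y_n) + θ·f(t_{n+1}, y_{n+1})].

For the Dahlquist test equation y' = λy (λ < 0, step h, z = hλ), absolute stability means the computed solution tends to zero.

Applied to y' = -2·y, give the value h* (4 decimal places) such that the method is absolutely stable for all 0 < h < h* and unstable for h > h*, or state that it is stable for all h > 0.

(-4.0000,0); λ=-2 ⇒ h* = (4)/2 = 2.0000.

On y'=λy, z=hλ:
  y_{n+1} = y_n + z·[3/4·y_n + 1/4·y_{n+1}] ⇒ (1 − 1/4z)y_{n+1} = (1 + 3/4z)y_n
  ⇒ R(z) = (1 + 3/4z)/(1 − 1/4z).

Find x<0 with |R(x)|<1.
x=-1.06: |R|=0.1621
R=−1: 1+3/4x = −1+1/4x ⇒ -1/2x=2 ⇒ x=2/(-1/2)=-4.0000
Confirm numerically:
  x=-3.190: |R|=0.77469 <1
  x=-2.138: |R|=0.39329 <1
  x=-1.785: |R|=0.23423 <1
  x=-1.707: |R|=0.19643 <1
  x=-4.278: |R|=1.06717 >1
  x=-4.140: |R|=1.03440 >1
  x=-4.105: |R|=1.02591 >1
So |R|<1 on (-4.0000, 0).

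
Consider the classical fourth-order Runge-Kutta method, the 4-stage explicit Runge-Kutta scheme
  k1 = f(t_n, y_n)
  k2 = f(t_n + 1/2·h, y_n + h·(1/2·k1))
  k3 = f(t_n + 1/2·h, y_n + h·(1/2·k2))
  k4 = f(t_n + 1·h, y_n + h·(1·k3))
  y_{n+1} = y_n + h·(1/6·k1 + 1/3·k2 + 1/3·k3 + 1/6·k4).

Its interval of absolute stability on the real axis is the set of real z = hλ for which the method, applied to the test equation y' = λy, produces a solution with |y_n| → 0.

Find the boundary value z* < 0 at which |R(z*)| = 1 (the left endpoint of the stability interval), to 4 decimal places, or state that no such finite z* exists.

z* = -2.7853.

With y'=λy (z=hλ):
  order 4, 4-stage ⇒ R(z)=1+z+z^2/2+z^3/6+z^4/24
  (e.g. R(-0.45)=0.63777, |R|=0.63777)

Find x<0 with |R(x)|<1.
x=-0.45: |R|=0.6378
|R(-2.8)|=1.0224 |R(-2.64)|=0.8021 |R(-2.07)|=0.3592
Bisect:
  x_lo=-3.4658 |R|=2.6134  x_hi=-0.3435 |R|=0.7093
  mid=-1.90462 |R|=0.30595 →hi
  mid=-2.68520 |R|=0.85928 →hi
  mid=-3.07548 |R|=1.53323 →lo
  mid=-2.88034 |R|=1.15301 →lo
  mid=-2.78277 |R|=0.99620 →hi
  mid=-2.83155 |R|=1.07201 →lo
  mid=-2.80716 |R|=1.03347 →lo
  mid=-2.79496 |R|=1.01468 →lo
  ...
  [-2.78544,-2.78524] ⇒ x*=-2.7853
Stable set (-2.7853, 0).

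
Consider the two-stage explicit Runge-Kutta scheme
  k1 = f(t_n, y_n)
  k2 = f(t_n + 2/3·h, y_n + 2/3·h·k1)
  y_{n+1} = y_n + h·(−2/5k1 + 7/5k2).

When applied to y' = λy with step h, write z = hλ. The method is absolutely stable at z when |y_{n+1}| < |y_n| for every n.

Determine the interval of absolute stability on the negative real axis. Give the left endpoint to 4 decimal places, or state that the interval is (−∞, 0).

Test eqn y'=λy, z=hλ:
  k1=λy_n ⇒ h·k1=z·y_n;  k2=λ(1+2/3z)y_n ⇒ h·k2=z(1+2/3z)y_n
  y_{n+1}/y_n = 1 − 2/5z + 7/5z(1+2/3z) = 1 + z + 14/15z²
  Hence R(z) = 1 + z + 14/15z².

Find x<0 with |R(x)|<1.
x=-1.35: |R|=1.3510
R=1: x+14/15x²=0 ⇒ x=−15/14=-1.0714; min R=1−1/(4·14/15)=0.7321>−1
Confirm numerically:
  x=-0.945: |R|=0.88849 <1
  x=-0.765: |R|=0.78121 <1
  x=-0.763: |R|=0.78036 <1
  x=-0.450: |R|=0.73900 <1
  x=-1.541: |R|=1.67537 >1
  x=-1.193: |R|=1.13537 >1
Interval (-1.0714, 0).

z∈(-1.0714,0).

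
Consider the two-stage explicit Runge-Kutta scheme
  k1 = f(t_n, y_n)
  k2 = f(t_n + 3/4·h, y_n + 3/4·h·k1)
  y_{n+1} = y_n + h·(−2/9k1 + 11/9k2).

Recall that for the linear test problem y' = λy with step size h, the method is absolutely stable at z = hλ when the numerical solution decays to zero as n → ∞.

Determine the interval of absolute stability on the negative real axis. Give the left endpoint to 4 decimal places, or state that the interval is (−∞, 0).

Test eqn y'=λy, z=hλ:
  k1=λy_n ⇒ h·k1=z·y_n;  k2=λ(1+3/4z)y_n ⇒ h·k2=z(1+3/4z)y_n
  y_{n+1}/y_n = 1 − 2/9z + 11/9z(1+3/4z) = 1 + z + 11/12z²
  so R(z) = 1 + z + 11/12z².

Find x<0 with |R(x)|<1.
x=-0.53: |R|=0.7275
R=1: x+11/12x²=0 ⇒ x=−12/11=-1.0909; min R=1−1/(4·11/12)=0.7273>−1
Confirm numerically:
  x=-0.767: |R|=0.77226 <1
  x=-0.762: |R|=0.77026 <1
  x=-0.466: |R|=0.73306 <1
  x=-1.294: |R|=1.24090 >1
  x=-1.273: |R|=1.21248 >1
  x=-1.239: |R|=1.16819 >1
Interval (-1.0909, 0).

z∈(-1.0909,0).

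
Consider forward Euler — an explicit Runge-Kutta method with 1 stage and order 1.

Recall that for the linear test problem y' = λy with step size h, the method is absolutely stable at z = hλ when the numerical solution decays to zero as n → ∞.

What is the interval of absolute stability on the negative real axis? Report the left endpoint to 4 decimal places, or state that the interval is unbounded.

z∈(-2.0000,0).

On y'=λy, z=hλ:
  order 1, 1-stage ⇒ R(z)=1+z
  (e.g. R(-0.53)=0.47000, |R|=0.47000)

Need |R(x)|<1, x<0.
x=-0.53: |R|=0.4700
|R(-2.07)|=1.0700 |R(-1.32)|=0.3200 |R(-0.71)|=0.2900
Bisect:
  x_lo=-2.3579 |R|=1.3579  x_hi=-0.1982 |R|=0.8018
  mid=-1.27803 |R|=0.27803 →hi
  mid=-1.81797 |R|=0.81797 →hi
  mid=-2.08793 |R|=1.08793 →lo
  mid=-1.95295 |R|=0.95295 →hi
  mid=-2.02044 |R|=1.02044 →lo
  mid=-1.98670 |R|=0.98670 →hi
  mid=-2.00357 |R|=1.00357 →lo
  ...
  [-2.00001,-1.99988] ⇒ x*=-2.0000
Interval (-2.0000, 0).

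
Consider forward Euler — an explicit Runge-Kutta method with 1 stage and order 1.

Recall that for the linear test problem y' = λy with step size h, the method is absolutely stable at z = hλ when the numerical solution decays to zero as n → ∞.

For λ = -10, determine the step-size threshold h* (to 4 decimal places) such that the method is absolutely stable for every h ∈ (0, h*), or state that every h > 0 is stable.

(-2.0000,0); λ=-10 ⇒ h* = 0.2000.

Test eqn y'=λy, z=hλ:
  order 1, 1-stage ⇒ R(z)=1+z
  (e.g. R(-1.13)=-0.13000, |R|=0.13000)

Solve |R(x)|<1 on ℝ⁻.
x=-1.13: |R|=0.1300
|R(-2.03)|=1.0300 |R(-1.56)|=0.5600 |R(-0.83)|=0.1700
Bisect:
  x_lo=-2.6059 |R|=1.6059  x_hi=-0.1130 |R|=0.8870
  mid=-1.35945 |R|=0.35945 →hi
  mid=-1.98267 |R|=0.98267 →hi
  mid=-2.29428 |R|=1.29428 →lo
  mid=-2.13847 |R|=1.13847 →lo
  mid=-2.06057 |R|=1.06057 →lo
  mid=-2.02162 |R|=1.02162 →lo
  mid=-2.00215 |R|=1.00215 →lo
  mid=-1.99241 |R|=0.99241 →hi
  mid=-1.99728 |R|=0.99728 →hi
  mid=-1.99971 |R|=0.99971 →hi
  ...
  [-2.00002,-1.99986] ⇒ x*=-2.0000
Interval (-2.0000, 0).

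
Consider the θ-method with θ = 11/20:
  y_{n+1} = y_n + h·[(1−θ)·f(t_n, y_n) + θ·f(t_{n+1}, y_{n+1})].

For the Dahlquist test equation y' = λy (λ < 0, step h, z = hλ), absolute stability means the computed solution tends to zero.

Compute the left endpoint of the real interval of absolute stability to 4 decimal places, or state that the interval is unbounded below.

With y'=λy (z=hλ):
  y_{n+1} = y_n + z·[9/20·y_n + 11/20·y_{n+1}] ⇒ (1 − 11/20z)y_{n+1} = (1 + 9/20z)y_n
  so R(z) = (1 + 9/20z)/(1 − 11/20z).

Boundary: |R(x)|=1, x<0.
x=-0.57: |R|=0.5660
x=-2: |R|=0.0476
x=-10: |R|=0.5385
x=-100: |R|=0.7857
θ=11/20≥1/2 ⇒ |1+9/20x|<|1−11/20x| ∀x<0 ⇒ interval (−∞,0).

(−∞, 0) — no finite endpoint.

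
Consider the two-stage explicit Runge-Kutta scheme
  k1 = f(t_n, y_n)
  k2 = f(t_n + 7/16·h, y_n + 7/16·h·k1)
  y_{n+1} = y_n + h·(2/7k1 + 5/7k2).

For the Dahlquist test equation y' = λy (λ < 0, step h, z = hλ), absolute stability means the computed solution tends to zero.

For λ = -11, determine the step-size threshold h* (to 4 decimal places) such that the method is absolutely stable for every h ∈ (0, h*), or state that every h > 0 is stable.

(-3.2000,0); λ=-11 ⇒ h* = (16/5)/11 = 0.2909.

On y'=λy, z=hλ:
  k1=λy_n ⇒ h·k1=z·y_n;  k2=λ(1+7/16z)y_n ⇒ h·k2=z(1+7/16z)y_n
  y_{n+1}/y_n = 1 + 2/7z + 5/7z(1+7/16z) = 1 + z + 5/16z²
  R(z) = 1 + z + 5/16z².

Need |R(x)|<1, x<0.
x=-0.53: |R|=0.5578
R=1: x+5/16x²=0 ⇒ x=−16/5=-3.2000; min R=1−1/(4·5/16)=0.2000>−1
Confirm numerically:
  x=-3.150: |R|=0.95078 <1
  x=-2.047: |R|=0.26244 <1
  x=-1.950: |R|=0.23828 <1
  x=-3.726: |R|=1.61246 >1
  x=-3.569: |R|=1.41155 >1
Interval (-3.2000, 0).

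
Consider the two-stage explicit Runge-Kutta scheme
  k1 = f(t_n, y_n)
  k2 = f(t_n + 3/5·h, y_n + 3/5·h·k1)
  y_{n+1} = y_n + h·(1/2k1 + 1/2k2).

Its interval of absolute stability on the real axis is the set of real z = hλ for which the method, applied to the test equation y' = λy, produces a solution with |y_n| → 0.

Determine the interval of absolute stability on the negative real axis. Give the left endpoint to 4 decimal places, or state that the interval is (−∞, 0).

On y'=λy, z=hλ:
  k1=λy_n ⇒ h·k1=z·y_n;  k2=λ(1+3/5z)y_n ⇒ h·k2=z(1+3/5z)y_n
  y_{n+1}/y_n = 1 + 1/2z + 1/2z(1+3/5z) = 1 + z + 3/10z²
  so R(z) = 1 + z + 3/10z².

Need |R(x)|<1, x<0.
x=-1.17: |R|=0.2407
R=1: x+3/10x²=0 ⇒ x=−10/3=-3.3333; min R=1−1/(4·3/10)=0.1667>−1
Confirm numerically:
  x=-3.043: |R|=0.73495 <1
  x=-2.454: |R|=0.35263 <1
  x=-2.393: |R|=0.32493 <1
  x=-1.555: |R|=0.17041 <1
  x=-3.891: |R|=1.65096 >1
  x=-3.680: |R|=1.38272 >1
  x=-3.581: |R|=1.26607 >1
Stable set (-3.3333, 0).

z∈(-3.3333,0).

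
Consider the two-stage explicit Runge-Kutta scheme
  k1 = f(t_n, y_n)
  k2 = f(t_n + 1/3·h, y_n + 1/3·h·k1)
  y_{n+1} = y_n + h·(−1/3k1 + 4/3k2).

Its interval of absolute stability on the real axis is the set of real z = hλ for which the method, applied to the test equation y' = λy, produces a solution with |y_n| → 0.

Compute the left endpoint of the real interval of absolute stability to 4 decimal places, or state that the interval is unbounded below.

With y'=λy (z=hλ):
  k1=λy_n ⇒ h·k1=z·y_n;  k2=λ(1+1/3z)y_n ⇒ h·k2=z(1+1/3z)y_n
  y_{n+1}/y_n = 1 − 1/3z + 4/3z(1+1/3z) = 1 + z + 4/9z²
  so R(z) = 1 + z + 4/9z².

Find x<0 with |R(x)|<1.
x=-1.63: |R|=0.5508
R=1: x+4/9x²=0 ⇒ x=−9/4=-2.2500; min R=1−1/(4·4/9)=0.4375>−1
Confirm numerically:
  x=-2.218: |R|=0.96846 <1
  x=-1.867: |R|=0.68220 <1
  x=-1.858: |R|=0.67630 <1
  x=-2.697: |R|=1.53580 >1
  x=-2.518: |R|=1.29992 >1
So |R|<1 on (-2.2500, 0).

z* = -2.2500.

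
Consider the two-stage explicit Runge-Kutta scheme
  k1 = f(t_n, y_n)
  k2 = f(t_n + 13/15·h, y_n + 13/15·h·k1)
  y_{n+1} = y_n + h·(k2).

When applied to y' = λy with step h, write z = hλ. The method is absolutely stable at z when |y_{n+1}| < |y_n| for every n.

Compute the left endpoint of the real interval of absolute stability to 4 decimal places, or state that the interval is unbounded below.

left endpoint -1.1538.

Test eqn y'=λy, z=hλ:
  k1=λy_n ⇒ h·k1=z·y_n;  k2=λ(1+13/15z)y_n ⇒ h·k2=z(1+13/15z)y_n
  y_{n+1}/y_n = 1 + z(1+13/15z) = 1 + z + 13/15z²
  so R(z) = 1 + z + 13/15z².

Boundary: |R(x)|=1, x<0.
x=-0.65: |R|=0.7162
R=1: x+13/15x²=0 ⇒ x=−15/13=-1.1538; min R=1−1/(4·13/15)=0.7115>−1
Confirm numerically:
  x=-0.922: |R|=0.81474 <1
  x=-0.676: |R|=0.72005 <1
  x=-0.559: |R|=0.71182 <1
  x=-1.551: |R|=1.53385 >1
  x=-1.320: |R|=1.19008 >1
  x=-1.277: |R|=1.13630 >1
So |R|<1 on (-1.1538, 0).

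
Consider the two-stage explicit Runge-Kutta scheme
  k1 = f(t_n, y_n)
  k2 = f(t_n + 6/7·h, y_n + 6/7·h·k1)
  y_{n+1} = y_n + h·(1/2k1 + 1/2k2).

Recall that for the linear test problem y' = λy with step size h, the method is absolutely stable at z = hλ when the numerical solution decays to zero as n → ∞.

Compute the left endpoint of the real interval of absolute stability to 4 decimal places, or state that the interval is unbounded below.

left endpoint -2.3333.

Set f=λy, z=hλ:
  k1=λy_n ⇒ h·k1=z·y_n;  k2=λ(1+6/7z)y_n ⇒ h·k2=z(1+6/7z)y_n
  y_{n+1}/y_n = 1 + 1/2z + 1/2z(1+6/7z) = 1 + z + 3/7z²
  Hence R(z) = 1 + z + 3/7z².

Find x<0 with |R(x)|<1.
x=-1.74: |R|=0.5575
R=1: x+3/7x²=0 ⇒ x=−7/3=-2.3333; min R=1−1/(4·3/7)=0.4167>−1
Confirm numerically:
  x=-2.158: |R|=0.83784 <1
  x=-1.748: |R|=0.56150 <1
  x=-1.220: |R|=0.41789 <1
  x=-1.100: |R|=0.41857 <1
  x=-2.792: |R|=1.54883 >1
  x=-2.495: |R|=1.17287 >1
Interval (-2.3333, 0).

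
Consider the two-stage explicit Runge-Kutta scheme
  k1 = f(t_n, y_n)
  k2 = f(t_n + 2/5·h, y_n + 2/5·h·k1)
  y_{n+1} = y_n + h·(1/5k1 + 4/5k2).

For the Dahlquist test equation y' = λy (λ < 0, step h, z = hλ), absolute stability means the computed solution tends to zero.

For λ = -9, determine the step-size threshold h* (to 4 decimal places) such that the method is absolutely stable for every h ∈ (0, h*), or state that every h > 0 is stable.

(-3.1250,0); λ=-9 ⇒ h* = (25/8)/9 = 0.3472.

On y'=λy, z=hλ:
  k1=λy_n ⇒ h·k1=z·y_n;  k2=λ(1+2/5z)y_n ⇒ h·k2=z(1+2/5z)y_n
  y_{n+1}/y_n = 1 + 1/5z + 4/5z(1+2/5z) = 1 + z + 8/25z²
  ⇒ R(z) = 1 + z + 8/25z².

Boundary: |R(x)|=1, x<0.
x=-1.16: |R|=0.2706
R=1: x+8/25x²=0 ⇒ x=−25/8=-3.1250; min R=1−1/(4·8/25)=0.2188>−1
Confirm numerically:
  x=-2.921: |R|=0.80932 <1
  x=-2.479: |R|=0.48754 <1
  x=-2.395: |R|=0.44053 <1
  x=-1.972: |R|=0.27241 <1
  x=-3.637: |R|=1.59589 >1
  x=-3.302: |R|=1.18703 >1
Stable set (-3.1250, 0).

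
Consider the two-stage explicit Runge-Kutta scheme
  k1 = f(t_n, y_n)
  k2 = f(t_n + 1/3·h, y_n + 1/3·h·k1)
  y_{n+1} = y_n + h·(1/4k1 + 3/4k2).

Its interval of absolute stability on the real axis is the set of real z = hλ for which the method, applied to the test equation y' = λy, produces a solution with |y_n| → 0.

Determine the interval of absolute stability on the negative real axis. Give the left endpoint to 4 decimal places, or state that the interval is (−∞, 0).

z∈(-4.0000,0).

On y'=λy, z=hλ:
  k1=λy_n ⇒ h·k1=z·y_n;  k2=λ(1+1/3z)y_n ⇒ h·k2=z(1+1/3z)y_n
  y_{n+1}/y_n = 1 + 1/4z + 3/4z(1+1/3z) = 1 + z + 1/4z²
  ⇒ R(z) = 1 + z + 1/4z².

Find x<0 with |R(x)|<1.
x=-1.6: |R|=0.0400
R=1: x+1/4x²=0 ⇒ x=−4=-4.0000; min R=1−1/(4·1/4)=0.0000>−1
Confirm numerically:
  x=-3.566: |R|=0.61309 <1
  x=-2.541: |R|=0.07317 <1
  x=-1.987: |R|=0.00004 <1
  x=-1.602: |R|=0.03960 <1
  x=-4.401: |R|=1.44120 >1
  x=-4.322: |R|=1.34792 >1
Interval (-4.0000, 0).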